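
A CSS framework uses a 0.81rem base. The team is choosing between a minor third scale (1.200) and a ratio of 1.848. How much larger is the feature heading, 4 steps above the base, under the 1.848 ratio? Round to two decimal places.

Minor third: 0.81 × 1.200⁴ = 1.6796rem
At 1.848: 0.81 × 1.848⁴ = 9.4470rem
Difference: 9.4470 − 1.6796 = 7.7674rem

7.77rem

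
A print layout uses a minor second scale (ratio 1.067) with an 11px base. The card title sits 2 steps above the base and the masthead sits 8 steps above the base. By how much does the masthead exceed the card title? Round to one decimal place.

6.0px

Step 2: 11.0 × 1.067² = 12.523px
Step 8: 11.0 × 1.067⁸ = 18.480px
Difference: 18.480 − 12.523 = 5.957px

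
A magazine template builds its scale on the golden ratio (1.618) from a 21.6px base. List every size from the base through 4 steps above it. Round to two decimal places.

Step 0: 21.6px
Step 1: 21.6 × 1.618 = 34.95
Step 2: 21.6 × 1.618² = 56.55
Step 3: 21.6 × 1.618³ = 91.49
Step 4: 21.6 × 1.618⁴ = 148.04

21.60px, 34.95px, 56.55px, 91.49px, 148.04px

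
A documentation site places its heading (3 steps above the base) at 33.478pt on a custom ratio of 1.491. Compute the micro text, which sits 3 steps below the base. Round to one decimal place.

3.0pt

33.478 ÷ 1.491⁶ = 33.478 ÷ 10.98666 ≈ 3.047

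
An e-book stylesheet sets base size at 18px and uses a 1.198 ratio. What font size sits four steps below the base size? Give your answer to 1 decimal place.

18.0 ÷ 1.198⁴ = 18.0 ÷ 2.05981 ≈ 8.74

8.7px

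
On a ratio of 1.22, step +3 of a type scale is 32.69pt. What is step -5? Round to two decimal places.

The gap is -5 − (3) = -8 steps, so the factor is 1.22^-8.
32.69 ÷ 1.22⁸ = 32.69 ÷ 4.90771 ≈ 6.661

6.66pt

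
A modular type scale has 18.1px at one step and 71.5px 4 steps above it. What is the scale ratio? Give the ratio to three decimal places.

r⁴ = 71.5 / 18.1, so r = (71.5/18.1)^(1/4).
r = 3.9503^(1/4) ≈ 1.4098

1.410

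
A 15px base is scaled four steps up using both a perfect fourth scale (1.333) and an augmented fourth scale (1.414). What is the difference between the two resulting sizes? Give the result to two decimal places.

12.60px

Perfect fourth: 15.0 × 1.333⁴ = 47.3600px
Augmented fourth: 15.0 × 1.414⁴ = 59.9638px
Difference: 59.9638 − 47.3600 = 12.6038px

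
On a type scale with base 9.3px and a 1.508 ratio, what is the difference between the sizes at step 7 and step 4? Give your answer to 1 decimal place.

Step 4: 9.3 × 1.508⁴ = 48.094px
Step 7: 9.3 × 1.508⁷ = 164.927px
Difference: 164.927 − 48.094 = 116.833px

116.8px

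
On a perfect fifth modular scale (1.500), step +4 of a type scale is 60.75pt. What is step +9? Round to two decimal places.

461.32pt

60.75 × 1.500⁵ = 60.75 × 7.59375 ≈ 461.320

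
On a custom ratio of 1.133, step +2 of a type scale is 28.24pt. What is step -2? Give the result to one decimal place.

17.1pt

The gap is -2 − (2) = -4 steps, so the factor is 1.133^-4.
28.24 ÷ 1.133⁴ = 28.24 ÷ 1.64786 ≈ 17.137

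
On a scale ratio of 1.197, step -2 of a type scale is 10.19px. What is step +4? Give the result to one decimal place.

30.0px

10.19 × 1.197⁶ = 10.19 × 2.94147 ≈ 29.974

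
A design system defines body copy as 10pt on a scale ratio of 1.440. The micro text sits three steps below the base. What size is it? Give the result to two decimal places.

3.35pt

Each step on a modular scale multiplies by the ratio, so the size n steps from the base is base × ratioⁿ.
10.0 ÷ 1.440³ = 10.0 ÷ 2.98598 ≈ 3.35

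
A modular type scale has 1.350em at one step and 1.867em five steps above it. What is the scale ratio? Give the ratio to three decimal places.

1.067

The ratio satisfies 1.350 × r⁵ = 1.867, so r = (1.867 / 1.350)^(1/5).
r = 1.3830^(1/5) ≈ 1.0670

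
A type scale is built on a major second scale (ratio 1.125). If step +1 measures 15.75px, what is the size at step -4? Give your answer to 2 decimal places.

The gap is -4 − (1) = -5 steps, so the factor is 1.125^-5.
15.75 ÷ 1.125⁵ = 15.75 ÷ 1.80203 ≈ 8.740

8.74px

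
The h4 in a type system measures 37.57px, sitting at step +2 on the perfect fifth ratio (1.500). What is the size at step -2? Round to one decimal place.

The gap is -2 − (2) = -4 steps, so the factor is 1.500^-4.
37.57 ÷ 1.500⁴ = 37.57 ÷ 5.06250 ≈ 7.421

7.4px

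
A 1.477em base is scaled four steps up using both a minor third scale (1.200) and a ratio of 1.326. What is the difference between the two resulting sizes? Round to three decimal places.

Minor third: 1.477 × 1.200⁴ = 3.06271em
At 1.326: 1.477 × 1.326⁴ = 4.56620em
Difference: 4.56620 − 3.06271 = 1.50349em

1.503em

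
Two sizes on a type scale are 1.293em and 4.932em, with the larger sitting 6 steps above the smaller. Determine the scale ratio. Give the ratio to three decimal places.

The ratio satisfies 1.293 × r⁶ = 4.932, so r = (4.932 / 1.293)^(1/6).
r = 3.8144^(1/6) ≈ 1.2500

1.250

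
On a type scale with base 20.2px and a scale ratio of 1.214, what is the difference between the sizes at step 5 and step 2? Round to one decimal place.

23.5px

Step 2: 20.2 × 1.214² = 29.771px
Step 5: 20.2 × 1.214⁵ = 53.265px
Difference: 53.265 − 29.771 = 23.494px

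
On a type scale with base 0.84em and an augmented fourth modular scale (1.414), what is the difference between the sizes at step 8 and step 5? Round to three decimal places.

8.676em

Step 5: 0.84 × 1.414⁵ = 4.74817em
Step 8: 0.84 × 1.414⁸ = 13.42377em
Difference: 13.42377 − 4.74817 = 8.67560em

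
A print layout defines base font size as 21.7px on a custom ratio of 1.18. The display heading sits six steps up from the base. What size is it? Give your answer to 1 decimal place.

58.6px

A modular type scale is a geometric sequence: sizeₙ = base × rⁿ.
21.7 × 1.18⁶ = 21.7 × 2.69955 ≈ 58.58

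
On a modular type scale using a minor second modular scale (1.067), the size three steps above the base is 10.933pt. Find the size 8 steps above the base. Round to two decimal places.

The gap is 8 − (3) = 5 steps, so the factor is 1.067^5.
10.933 × 1.067⁵ = 10.933 × 1.38300 ≈ 15.120

15.12pt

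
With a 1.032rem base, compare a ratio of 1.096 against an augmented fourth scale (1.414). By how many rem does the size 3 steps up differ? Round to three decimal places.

At 1.096: 1.032 × 1.096³ = 1.35866rem
Augmented fourth: 1.032 × 1.414³ = 2.91761rem
Difference: 2.91761 − 1.35866 = 1.55895rem

1.559rem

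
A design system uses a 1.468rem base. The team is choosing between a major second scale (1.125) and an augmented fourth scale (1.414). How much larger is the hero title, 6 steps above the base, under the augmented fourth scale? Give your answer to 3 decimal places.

Major second: 1.468 × 1.125⁶ = 2.97606rem
Augmented fourth: 1.468 × 1.414⁶ = 11.73336rem
Difference: 11.73336 − 2.97606 = 8.75730rem

8.757rem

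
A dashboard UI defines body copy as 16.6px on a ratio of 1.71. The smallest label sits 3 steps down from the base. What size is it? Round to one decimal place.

3.3px

A modular type scale is a geometric sequence: sizeₙ = base × rⁿ.
16.6 ÷ 1.71³ = 16.6 ÷ 5.00021 ≈ 3.32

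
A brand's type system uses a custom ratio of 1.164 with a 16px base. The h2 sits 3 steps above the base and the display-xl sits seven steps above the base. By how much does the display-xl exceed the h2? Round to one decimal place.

21.1px

Step 3: 16.0 × 1.164³ = 25.234px
Step 7: 16.0 × 1.164⁷ = 46.322px
Difference: 46.322 − 25.234 = 21.088px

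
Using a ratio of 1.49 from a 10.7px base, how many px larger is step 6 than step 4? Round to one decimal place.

64.3px

Step 4: 10.7 × 1.49⁴ = 52.739px
Step 6: 10.7 × 1.49⁶ = 117.085px
Difference: 117.085 − 52.739 = 64.346px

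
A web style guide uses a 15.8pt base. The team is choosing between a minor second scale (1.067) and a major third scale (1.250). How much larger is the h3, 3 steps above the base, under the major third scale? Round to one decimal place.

Minor second: 15.8 × 1.067³ = 19.193pt
Major third: 15.8 × 1.250³ = 30.859pt
Difference: 30.859 − 19.193 = 11.666pt

11.7pt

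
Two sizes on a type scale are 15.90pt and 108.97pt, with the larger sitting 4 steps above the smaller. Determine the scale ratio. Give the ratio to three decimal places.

The ratio satisfies 15.90 × r⁴ = 108.97, so r = (108.97 / 15.90)^(1/4).
r = 6.8535^(1/4) ≈ 1.6180

1.618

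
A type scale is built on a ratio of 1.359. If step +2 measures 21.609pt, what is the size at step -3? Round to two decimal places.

21.609 ÷ 1.359⁵ = 21.609 ÷ 4.63551 ≈ 4.662

4.66pt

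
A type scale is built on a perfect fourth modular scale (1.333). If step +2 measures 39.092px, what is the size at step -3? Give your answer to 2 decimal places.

39.092 ÷ 1.333⁵ = 39.092 ÷ 4.20873 ≈ 9.288

9.29px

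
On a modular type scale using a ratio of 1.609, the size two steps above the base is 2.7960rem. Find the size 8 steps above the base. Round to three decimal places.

48.515rem

Moving from step +2 to step +8 is 6 steps up, so multiply by r⁶.
2.7960 × 1.609⁶ = 2.7960 × 17.35147 ≈ 48.515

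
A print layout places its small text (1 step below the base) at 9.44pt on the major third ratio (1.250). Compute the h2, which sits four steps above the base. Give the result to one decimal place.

The gap is 4 − (-1) = 5 steps, so the factor is 1.250^5.
9.44 × 1.250⁵ = 9.44 × 3.05176 ≈ 28.809

28.8pt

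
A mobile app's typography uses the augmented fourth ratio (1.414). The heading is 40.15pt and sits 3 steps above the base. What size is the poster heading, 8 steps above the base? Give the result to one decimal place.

The gap is 8 − (3) = 5 steps, so the factor is 1.414^5.
40.15 × 1.414⁵ = 40.15 × 5.65258 ≈ 226.951

227.0pt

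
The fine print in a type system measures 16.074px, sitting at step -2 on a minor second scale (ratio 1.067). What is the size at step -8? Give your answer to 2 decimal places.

16.074 ÷ 1.067⁶ = 16.074 ÷ 1.47566 ≈ 10.893

10.89px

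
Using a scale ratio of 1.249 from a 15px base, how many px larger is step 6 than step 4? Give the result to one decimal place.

Step 4: 15.0 × 1.249⁴ = 36.504px
Step 6: 15.0 × 1.249⁶ = 56.946px
Difference: 56.946 − 36.504 = 20.442px

20.4px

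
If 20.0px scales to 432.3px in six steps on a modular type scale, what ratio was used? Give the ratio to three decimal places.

The ratio satisfies 20.0 × r⁶ = 432.3, so r = (432.3 / 20.0)^(1/6).
r = 21.6150^(1/6) ≈ 1.6690

1.669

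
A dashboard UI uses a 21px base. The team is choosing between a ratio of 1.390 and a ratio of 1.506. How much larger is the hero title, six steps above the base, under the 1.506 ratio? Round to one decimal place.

At 1.390: 21.0 × 1.390⁶ = 151.464px
At 1.506: 21.0 × 1.506⁶ = 245.002px
Difference: 245.002 − 151.464 = 93.538px

93.5px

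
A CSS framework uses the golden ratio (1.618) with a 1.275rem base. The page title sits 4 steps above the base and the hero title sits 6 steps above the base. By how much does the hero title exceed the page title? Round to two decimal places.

14.14rem

Step 4: 1.275 × 1.618⁴ = 8.7382rem
Step 6: 1.275 × 1.618⁶ = 22.8761rem
Difference: 22.8761 − 8.7382 = 14.1379rem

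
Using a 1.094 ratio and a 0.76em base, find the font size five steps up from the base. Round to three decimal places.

A modular type scale is a geometric sequence: sizeₙ = base × rⁿ.
0.76 × 1.094⁵ = 0.76 × 1.56706 ≈ 1.191

1.191em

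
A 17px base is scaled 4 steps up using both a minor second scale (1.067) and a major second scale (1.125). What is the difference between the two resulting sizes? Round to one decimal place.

Minor second: 17.0 × 1.067⁴ = 22.035px
Major second: 17.0 × 1.125⁴ = 27.231px
Difference: 27.231 − 22.035 = 5.196px

5.2px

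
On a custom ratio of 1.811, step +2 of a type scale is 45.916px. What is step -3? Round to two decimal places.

The gap is -3 − (2) = -5 steps, so the factor is 1.811^-5.
45.916 ÷ 1.811⁵ = 45.916 ÷ 19.48015 ≈ 2.357

2.36px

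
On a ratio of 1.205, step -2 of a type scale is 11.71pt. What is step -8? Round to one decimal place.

11.71 ÷ 1.205⁶ = 11.71 ÷ 3.06142 ≈ 3.825

3.8pt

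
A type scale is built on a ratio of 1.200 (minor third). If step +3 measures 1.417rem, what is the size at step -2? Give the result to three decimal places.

0.569rem

Moving from step +3 to step -2 is 5 steps down, so divide by r⁵.
1.417 ÷ 1.200⁵ = 1.417 ÷ 2.48832 ≈ 0.569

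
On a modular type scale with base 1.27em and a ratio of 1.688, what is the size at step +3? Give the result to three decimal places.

6.108em

Every step multiplies by the scale ratio.
1.27 × 1.688³ = 1.27 × 4.80969 ≈ 6.108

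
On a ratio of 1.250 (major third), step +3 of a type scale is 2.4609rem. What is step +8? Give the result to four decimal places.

7.5101rem

2.4609 × 1.250⁵ = 2.4609 × 3.05176 ≈ 7.5101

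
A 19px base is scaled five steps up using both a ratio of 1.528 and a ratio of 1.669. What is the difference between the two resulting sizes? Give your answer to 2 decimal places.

87.80px

At 1.528: 19.0 × 1.528⁵ = 158.2597px
At 1.669: 19.0 × 1.669⁵ = 246.0568px
Difference: 246.0568 − 158.2597 = 87.7971px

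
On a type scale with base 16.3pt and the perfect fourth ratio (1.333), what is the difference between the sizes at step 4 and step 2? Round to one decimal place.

Step 2: 16.3 × 1.333² = 28.963pt
Step 4: 16.3 × 1.333⁴ = 51.465pt
Difference: 51.465 − 28.963 = 22.502pt

22.5pt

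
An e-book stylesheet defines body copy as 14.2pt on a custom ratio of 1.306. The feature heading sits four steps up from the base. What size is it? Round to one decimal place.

14.2 × 1.306⁴ = 14.2 × 2.90919 ≈ 41.31

41.3pt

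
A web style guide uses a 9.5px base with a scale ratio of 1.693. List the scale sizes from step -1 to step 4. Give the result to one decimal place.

5.6px, 9.5px, 16.1px, 27.2px, 46.1px, 78.0px

Step -1: 9.5 ÷ 1.693 = 5.6
Step 0: 9.5px
Step 1: 9.5 × 1.693 = 16.1
Step 2: 9.5 × 1.693² = 27.2
Step 3: 9.5 × 1.693³ = 46.1
Step 4: 9.5 × 1.693⁴ = 78.0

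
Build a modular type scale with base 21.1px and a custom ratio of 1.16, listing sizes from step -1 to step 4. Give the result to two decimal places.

Step -1: 21.1 ÷ 1.16 = 18.19
Step 0: 21.1px
Step 1: 21.1 × 1.16 = 24.48
Step 2: 21.1 × 1.16² = 28.39
Step 3: 21.1 × 1.16³ = 32.93
Step 4: 21.1 × 1.16⁴ = 38.20

18.19px, 21.10px, 24.48px, 28.39px, 32.93px, 38.20px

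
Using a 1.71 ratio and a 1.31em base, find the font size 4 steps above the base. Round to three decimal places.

1.31 × 1.71⁴ = 1.31 × 8.55036 ≈ 11.201

11.201em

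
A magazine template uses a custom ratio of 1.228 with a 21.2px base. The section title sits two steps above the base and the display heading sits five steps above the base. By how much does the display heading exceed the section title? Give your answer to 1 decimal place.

27.2px

Step 2: 21.2 × 1.228² = 31.969px
Step 5: 21.2 × 1.228⁵ = 59.201px
Difference: 59.201 − 31.969 = 27.232px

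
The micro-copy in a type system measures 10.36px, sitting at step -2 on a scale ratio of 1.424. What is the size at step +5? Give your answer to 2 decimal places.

123.01px

The gap is 5 − (-2) = 7 steps, so the factor is 1.424^7.
10.36 × 1.424⁷ = 10.36 × 11.87326 ≈ 123.007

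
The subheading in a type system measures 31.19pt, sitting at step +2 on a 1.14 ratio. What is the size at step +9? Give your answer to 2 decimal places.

Moving from step +2 to step +9 is 7 steps up, so multiply by r⁷.
31.19 × 1.14⁷ = 31.19 × 2.50227 ≈ 78.046

78.05pt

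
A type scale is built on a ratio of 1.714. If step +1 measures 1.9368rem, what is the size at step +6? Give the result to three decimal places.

28.651rem

The gap is 6 − (1) = 5 steps, so the factor is 1.714^5.
1.9368 × 1.714⁵ = 1.9368 × 14.79293 ≈ 28.651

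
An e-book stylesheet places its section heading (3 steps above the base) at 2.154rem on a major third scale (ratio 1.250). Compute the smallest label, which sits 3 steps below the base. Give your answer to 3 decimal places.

2.154 ÷ 1.250⁶ = 2.154 ÷ 3.81470 ≈ 0.565

0.565rem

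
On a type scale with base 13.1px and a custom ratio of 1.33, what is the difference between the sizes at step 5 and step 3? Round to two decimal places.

Step 3: 13.1 × 1.33³ = 30.8195px
Step 5: 13.1 × 1.33⁵ = 54.5167px
Difference: 54.5167 − 30.8195 = 23.6972px

23.70px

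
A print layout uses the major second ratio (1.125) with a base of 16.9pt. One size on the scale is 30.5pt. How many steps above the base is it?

1.125ⁿ = 30.5 / 16.9 = 1.8047
n = ln(1.8047) / ln(1.125) = 0.5904 / 0.1178 ≈ 5.01

5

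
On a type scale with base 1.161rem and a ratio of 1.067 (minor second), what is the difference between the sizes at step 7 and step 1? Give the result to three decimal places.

0.589rem

Step 1: 1.161 × 1.067 = 1.23879rem
Step 7: 1.161 × 1.067⁷ = 1.82803rem
Difference: 1.82803 − 1.23879 = 0.58924rem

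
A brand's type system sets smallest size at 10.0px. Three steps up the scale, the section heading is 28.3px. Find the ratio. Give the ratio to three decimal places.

The ratio satisfies 10.0 × r³ = 28.3, so r = (28.3 / 10.0)^(1/3).
r = 2.8300^(1/3) ≈ 1.4145

1.414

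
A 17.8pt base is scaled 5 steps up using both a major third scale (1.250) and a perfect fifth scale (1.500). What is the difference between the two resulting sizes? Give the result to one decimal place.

Major third: 17.8 × 1.250⁵ = 54.321pt
Perfect fifth: 17.8 × 1.500⁵ = 135.169pt
Difference: 135.169 − 54.321 = 80.848pt

80.8pt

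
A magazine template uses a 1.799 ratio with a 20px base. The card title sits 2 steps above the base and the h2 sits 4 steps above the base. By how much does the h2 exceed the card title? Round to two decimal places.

Step 2: 20.0 × 1.799² = 64.7280px
Step 4: 20.0 × 1.799⁴ = 209.4858px
Difference: 209.4858 − 64.7280 = 144.7578px

144.76px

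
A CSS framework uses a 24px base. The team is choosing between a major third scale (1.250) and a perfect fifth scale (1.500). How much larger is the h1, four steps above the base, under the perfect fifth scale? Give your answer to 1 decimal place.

Major third: 24.0 × 1.250⁴ = 58.594px
Perfect fifth: 24.0 × 1.500⁴ = 121.500px
Difference: 121.500 − 58.594 = 62.906px

62.9px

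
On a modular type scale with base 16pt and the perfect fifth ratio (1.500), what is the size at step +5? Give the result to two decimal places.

121.50pt

16.0 × 1.500⁵ = 16.0 × 7.59375 ≈ 121.50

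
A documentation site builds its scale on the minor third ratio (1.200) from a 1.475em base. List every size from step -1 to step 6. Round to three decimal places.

Step -1: 1.475 ÷ 1.200 = 1.229
Step 0: 1.475em
Step 1: 1.475 × 1.200 = 1.770
Step 2: 1.475 × 1.200² = 2.124
Step 3: 1.475 × 1.200³ = 2.549
Step 4: 1.475 × 1.200⁴ = 3.059
Step 5: 1.475 × 1.200⁵ = 3.670
Step 6: 1.475 × 1.200⁶ = 4.404

1.229em, 1.475em, 1.770em, 2.124em, 2.549em, 3.059em, 3.670em, 4.404em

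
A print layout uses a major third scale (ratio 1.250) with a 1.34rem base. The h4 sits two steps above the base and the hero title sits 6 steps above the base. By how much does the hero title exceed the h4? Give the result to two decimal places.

3.02rem

Step 2: 1.34 × 1.250² = 2.0938rem
Step 6: 1.34 × 1.250⁶ = 5.1117rem
Difference: 5.1117 − 2.0938 = 3.0179rem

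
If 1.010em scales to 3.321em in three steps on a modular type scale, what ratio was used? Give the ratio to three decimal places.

1.487

The ratio satisfies 1.010 × r³ = 3.321, so r = (3.321 / 1.010)^(1/3).
r = 3.2881^(1/3) ≈ 1.4870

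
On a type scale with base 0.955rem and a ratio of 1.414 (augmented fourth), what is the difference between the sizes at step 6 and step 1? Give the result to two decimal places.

Step 1: 0.955 × 1.414 = 1.3504rem
Step 6: 0.955 × 1.414⁶ = 7.6331rem
Difference: 7.6331 − 1.3504 = 6.2827rem

6.28rem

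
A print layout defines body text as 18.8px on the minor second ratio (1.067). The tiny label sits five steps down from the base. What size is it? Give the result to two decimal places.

Each step on a modular scale multiplies by the ratio, so the size n steps from the base is base × ratioⁿ.
18.8 ÷ 1.067⁵ = 18.8 ÷ 1.38300 ≈ 13.59

13.59px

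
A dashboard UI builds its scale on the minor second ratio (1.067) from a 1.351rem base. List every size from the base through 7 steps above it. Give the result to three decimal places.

1.351rem, 1.442rem, 1.538rem, 1.641rem, 1.751rem, 1.868rem, 1.994rem, 2.127rem

Step 0: 1.351rem
Step 1: 1.351 × 1.067 = 1.442
Step 2: 1.351 × 1.067² = 1.538
Step 3: 1.351 × 1.067³ = 1.641
Step 4: 1.351 × 1.067⁴ = 1.751
Step 5: 1.351 × 1.067⁵ = 1.868
Step 6: 1.351 × 1.067⁶ = 1.994
Step 7: 1.351 × 1.067⁷ = 2.127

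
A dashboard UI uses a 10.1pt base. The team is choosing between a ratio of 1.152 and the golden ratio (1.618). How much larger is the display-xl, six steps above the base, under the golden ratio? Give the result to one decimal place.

157.6pt

At 1.152: 10.1 × 1.152⁶ = 23.607pt
Golden ratio: 10.1 × 1.618⁶ = 181.214pt
Difference: 181.214 − 23.607 = 157.607pt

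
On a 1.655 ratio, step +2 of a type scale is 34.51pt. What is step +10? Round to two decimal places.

34.51 × 1.655⁸ = 34.51 × 56.28387 ≈ 1942.357

1942.36pt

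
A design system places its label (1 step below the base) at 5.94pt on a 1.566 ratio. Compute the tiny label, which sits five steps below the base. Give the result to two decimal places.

5.94 ÷ 1.566⁴ = 5.94 ÷ 6.01405 ≈ 0.988

0.99pt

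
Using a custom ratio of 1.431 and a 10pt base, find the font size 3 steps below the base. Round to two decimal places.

3.41pt

10.0 ÷ 1.431³ = 10.0 ÷ 2.93035 ≈ 3.41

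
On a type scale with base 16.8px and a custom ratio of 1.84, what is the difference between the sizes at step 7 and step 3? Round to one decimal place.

1094.9px

Step 3: 16.8 × 1.84³ = 104.656px
Step 7: 16.8 × 1.84⁷ = 1199.593px
Difference: 1199.593 − 104.656 = 1094.937px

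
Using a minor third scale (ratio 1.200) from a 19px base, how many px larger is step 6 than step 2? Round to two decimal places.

29.37px

Step 2: 19.0 × 1.200² = 27.3600px
Step 6: 19.0 × 1.200⁶ = 56.7337px
Difference: 56.7337 − 27.3600 = 29.3737px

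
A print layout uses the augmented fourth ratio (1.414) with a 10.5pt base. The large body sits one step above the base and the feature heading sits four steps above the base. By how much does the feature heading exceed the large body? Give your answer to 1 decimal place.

27.1pt

Step 1: 10.5 × 1.414 = 14.847pt
Step 4: 10.5 × 1.414⁴ = 41.975pt
Difference: 41.975 − 14.847 = 27.128pt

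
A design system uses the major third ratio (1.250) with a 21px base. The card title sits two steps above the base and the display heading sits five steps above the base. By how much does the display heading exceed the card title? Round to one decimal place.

Step 2: 21.0 × 1.250² = 32.812px
Step 5: 21.0 × 1.250⁵ = 64.087px
Difference: 64.087 − 32.812 = 31.275px

31.3px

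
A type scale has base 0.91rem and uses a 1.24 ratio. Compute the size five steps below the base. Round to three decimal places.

0.91 ÷ 1.24⁵ = 0.91 ÷ 2.93163 ≈ 0.310

0.310rem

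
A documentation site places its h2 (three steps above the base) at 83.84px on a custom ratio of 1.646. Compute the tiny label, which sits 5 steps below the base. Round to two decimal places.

83.84 ÷ 1.646⁸ = 83.84 ÷ 53.88137 ≈ 1.556

1.56px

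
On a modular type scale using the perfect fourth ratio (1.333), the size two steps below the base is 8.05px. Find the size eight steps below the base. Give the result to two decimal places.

1.43px

8.05 ÷ 1.333⁶ = 8.05 ÷ 5.61023 ≈ 1.435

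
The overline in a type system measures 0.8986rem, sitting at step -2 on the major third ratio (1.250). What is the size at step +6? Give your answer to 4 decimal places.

0.8986 × 1.250⁸ = 0.8986 × 5.96046 ≈ 5.3561

5.3561rem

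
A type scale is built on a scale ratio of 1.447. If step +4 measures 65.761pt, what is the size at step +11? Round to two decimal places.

873.47pt

65.761 × 1.447⁷ = 65.761 × 13.28250 ≈ 873.470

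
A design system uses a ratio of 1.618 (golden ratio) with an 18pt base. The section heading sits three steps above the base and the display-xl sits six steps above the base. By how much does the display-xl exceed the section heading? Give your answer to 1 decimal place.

246.7pt

Step 3: 18.0 × 1.618³ = 76.244pt
Step 6: 18.0 × 1.618⁶ = 322.956pt
Difference: 322.956 − 76.244 = 246.712pt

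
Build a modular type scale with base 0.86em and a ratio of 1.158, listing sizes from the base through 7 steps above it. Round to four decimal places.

0.8600em, 0.9959em, 1.1532em, 1.3354em, 1.5464em, 1.7908em, 2.0737em, 2.4014em

Step 0: 0.86em
Step 1: 0.86 × 1.158 = 0.9959
Step 2: 0.86 × 1.158² = 1.1532
Step 3: 0.86 × 1.158³ = 1.3354
Step 4: 0.86 × 1.158⁴ = 1.5464
Step 5: 0.86 × 1.158⁵ = 1.7908
Step 6: 0.86 × 1.158⁶ = 2.0737
Step 7: 0.86 × 1.158⁷ = 2.4014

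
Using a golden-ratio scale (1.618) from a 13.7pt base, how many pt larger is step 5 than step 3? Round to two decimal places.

93.89pt

Step 3: 13.7 × 1.618³ = 58.0305pt
Step 5: 13.7 × 1.618⁵ = 151.9194pt
Difference: 151.9194 − 58.0305 = 93.8889pt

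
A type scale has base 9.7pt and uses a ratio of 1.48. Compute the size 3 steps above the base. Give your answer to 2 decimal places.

9.7 × 1.48³ = 9.7 × 3.24179 ≈ 31.45

31.45pt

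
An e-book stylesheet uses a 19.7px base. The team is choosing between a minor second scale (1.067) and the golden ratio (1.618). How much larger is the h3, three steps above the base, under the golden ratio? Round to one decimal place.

Minor second: 19.7 × 1.067³ = 23.931px
Golden ratio: 19.7 × 1.618³ = 83.445px
Difference: 83.445 − 23.931 = 59.514px

59.5px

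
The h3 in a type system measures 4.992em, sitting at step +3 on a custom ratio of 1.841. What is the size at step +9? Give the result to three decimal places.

4.992 × 1.841⁶ = 4.992 × 38.93344 ≈ 194.356

194.356em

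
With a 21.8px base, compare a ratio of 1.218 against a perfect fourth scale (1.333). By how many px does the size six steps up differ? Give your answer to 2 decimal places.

At 1.218: 21.8 × 1.218⁶ = 71.1771px
Perfect fourth: 21.8 × 1.333⁶ = 122.3031px
Difference: 122.3031 − 71.1771 = 51.1260px

51.13px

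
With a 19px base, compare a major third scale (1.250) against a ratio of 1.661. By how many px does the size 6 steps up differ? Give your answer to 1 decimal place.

Major third: 19.0 × 1.250⁶ = 72.479px
At 1.661: 19.0 × 1.661⁶ = 398.999px
Difference: 398.999 − 72.479 = 326.520px

326.5px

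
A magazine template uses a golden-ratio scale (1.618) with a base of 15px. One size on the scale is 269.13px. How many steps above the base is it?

1.618ⁿ = 269.13 / 15 = 17.9420
n = ln(17.9420) / ln(1.618) = 2.8871 / 0.4812 ≈ 6.00

6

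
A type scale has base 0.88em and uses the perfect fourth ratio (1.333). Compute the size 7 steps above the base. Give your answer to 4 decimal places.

A modular type scale is a geometric sequence: sizeₙ = base × rⁿ.
0.88 × 1.333⁷ = 0.88 × 7.47844 ≈ 6.5810

6.5810em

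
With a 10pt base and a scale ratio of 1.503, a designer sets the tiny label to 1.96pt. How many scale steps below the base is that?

4

1.503ⁿ = 10 / 1.96 = 5.1020
n = ln(5.1020) / ln(1.503) = 1.6296 / 0.4075 ≈ 4.00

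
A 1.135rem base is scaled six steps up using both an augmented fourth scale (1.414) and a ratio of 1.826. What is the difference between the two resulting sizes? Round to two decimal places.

Augmented fourth: 1.135 × 1.414⁶ = 9.0718rem
At 1.826: 1.135 × 1.826⁶ = 42.0727rem
Difference: 42.0727 − 9.0718 = 33.0009rem

33.00rem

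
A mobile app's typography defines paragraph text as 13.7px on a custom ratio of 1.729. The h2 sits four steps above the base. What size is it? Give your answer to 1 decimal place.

13.7 × 1.729⁴ = 13.7 × 8.93676 ≈ 122.43

122.4px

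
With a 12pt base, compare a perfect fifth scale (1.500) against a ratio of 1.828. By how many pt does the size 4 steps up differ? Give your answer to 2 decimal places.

Perfect fifth: 12.0 × 1.500⁴ = 60.7500pt
At 1.828: 12.0 × 1.828⁴ = 133.9942pt
Difference: 133.9942 − 60.7500 = 73.2442pt

73.24pt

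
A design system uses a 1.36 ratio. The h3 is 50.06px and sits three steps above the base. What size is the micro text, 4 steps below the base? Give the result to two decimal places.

5.82px

The gap is -4 − (3) = -7 steps, so the factor is 1.36^-7.
50.06 ÷ 1.36⁷ = 50.06 ÷ 8.60543 ≈ 5.817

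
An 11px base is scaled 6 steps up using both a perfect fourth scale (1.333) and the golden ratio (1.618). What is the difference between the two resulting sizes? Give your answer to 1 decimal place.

135.6px

Perfect fourth: 11.0 × 1.333⁶ = 61.713px
Golden ratio: 11.0 × 1.618⁶ = 197.362px
Difference: 197.362 − 61.713 = 135.649px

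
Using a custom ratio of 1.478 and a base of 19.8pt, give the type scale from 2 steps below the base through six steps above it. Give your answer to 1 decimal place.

Step -2: 19.8 ÷ 1.478² = 9.1
Step -1: 19.8 ÷ 1.478 = 13.4
Step 0: 19.8pt
Step 1: 19.8 × 1.478 = 29.3
Step 2: 19.8 × 1.478² = 43.3
Step 3: 19.8 × 1.478³ = 63.9
Step 4: 19.8 × 1.478⁴ = 94.5
Step 5: 19.8 × 1.478⁵ = 139.6
Step 6: 19.8 × 1.478⁶ = 206.4

9.1pt, 13.4pt, 19.8pt, 29.3pt, 43.3pt, 63.9pt, 94.5pt, 139.6pt, 206.4pt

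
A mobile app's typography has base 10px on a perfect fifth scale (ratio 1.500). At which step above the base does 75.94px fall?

1.500ⁿ = 75.94 / 10 = 7.5940
n = ln(7.5940) / ln(1.500) = 2.0274 / 0.4055 ≈ 5.00

5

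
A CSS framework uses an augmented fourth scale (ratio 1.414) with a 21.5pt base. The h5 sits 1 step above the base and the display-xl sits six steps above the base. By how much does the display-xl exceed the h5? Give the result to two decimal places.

141.44pt

Step 1: 21.5 × 1.414 = 30.4010pt
Step 6: 21.5 × 1.414⁶ = 171.8442pt
Difference: 171.8442 − 30.4010 = 141.4432pt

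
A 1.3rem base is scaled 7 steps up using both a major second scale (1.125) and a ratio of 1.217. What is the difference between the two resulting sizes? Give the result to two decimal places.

2.18rem

Major second: 1.3 × 1.125⁷ = 2.9649rem
At 1.217: 1.3 × 1.217⁷ = 5.1402rem
Difference: 5.1402 − 2.9649 = 2.1753rem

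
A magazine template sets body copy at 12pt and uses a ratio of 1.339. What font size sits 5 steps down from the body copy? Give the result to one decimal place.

2.8pt

Each step on a modular scale multiplies by the ratio, so the size n steps from the base is base × ratioⁿ.
12.0 ÷ 1.339⁵ = 12.0 ÷ 4.30430 ≈ 2.79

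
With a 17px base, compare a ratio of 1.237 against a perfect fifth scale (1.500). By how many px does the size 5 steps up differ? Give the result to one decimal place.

79.9px

At 1.237: 17.0 × 1.237⁵ = 49.238px
Perfect fifth: 17.0 × 1.500⁵ = 129.094px
Difference: 129.094 − 49.238 = 79.856px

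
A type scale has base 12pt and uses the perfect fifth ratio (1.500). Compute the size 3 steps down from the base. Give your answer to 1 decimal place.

12.0 ÷ 1.500³ = 12.0 ÷ 3.37500 ≈ 3.56

3.6pt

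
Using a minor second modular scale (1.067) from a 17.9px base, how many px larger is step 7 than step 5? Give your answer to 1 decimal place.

3.4px

Step 5: 17.9 × 1.067⁵ = 24.756px
Step 7: 17.9 × 1.067⁷ = 28.184px
Difference: 28.184 − 24.756 = 3.428px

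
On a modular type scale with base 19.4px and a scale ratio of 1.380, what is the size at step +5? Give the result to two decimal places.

97.10px

Each step on a modular scale multiplies by the ratio, so the size n steps from the base is base × ratioⁿ.
19.4 × 1.380⁵ = 19.4 × 5.00490 ≈ 97.10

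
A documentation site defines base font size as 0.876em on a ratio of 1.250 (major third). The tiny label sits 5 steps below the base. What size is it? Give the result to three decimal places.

0.876 ÷ 1.250⁵ = 0.876 ÷ 3.05176 ≈ 0.287

0.287em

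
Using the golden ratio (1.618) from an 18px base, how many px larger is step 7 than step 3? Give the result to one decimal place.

446.3px

Step 3: 18.0 × 1.618³ = 76.244px
Step 7: 18.0 × 1.618⁷ = 522.543px
Difference: 522.543 − 76.244 = 446.299px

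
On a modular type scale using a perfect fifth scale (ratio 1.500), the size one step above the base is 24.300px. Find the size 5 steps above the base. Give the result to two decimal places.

123.02px

The gap is 5 − (1) = 4 steps, so the factor is 1.500^4.
24.300 × 1.500⁴ = 24.300 × 5.06250 ≈ 123.019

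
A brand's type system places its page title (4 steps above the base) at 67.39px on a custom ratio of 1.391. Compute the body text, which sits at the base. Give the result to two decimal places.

18.00px

67.39 ÷ 1.391⁴ = 67.39 ÷ 3.74376 ≈ 18.001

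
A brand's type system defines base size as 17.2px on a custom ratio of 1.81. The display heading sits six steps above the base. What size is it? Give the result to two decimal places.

17.2 × 1.81⁶ = 17.2 × 35.16183 ≈ 604.78

604.78px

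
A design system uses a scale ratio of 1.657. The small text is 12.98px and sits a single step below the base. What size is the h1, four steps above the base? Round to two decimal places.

162.14px

The gap is 4 − (-1) = 5 steps, so the factor is 1.657^5.
12.98 × 1.657⁵ = 12.98 × 12.49144 ≈ 162.139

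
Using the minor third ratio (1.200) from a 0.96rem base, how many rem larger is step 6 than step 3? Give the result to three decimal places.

Step 3: 0.96 × 1.200³ = 1.65888rem
Step 6: 0.96 × 1.200⁶ = 2.86654rem
Difference: 2.86654 − 1.65888 = 1.20766rem

1.208rem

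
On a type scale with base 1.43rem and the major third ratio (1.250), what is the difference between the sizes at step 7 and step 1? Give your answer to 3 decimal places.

5.031rem

Step 1: 1.43 × 1.250 = 1.78750rem
Step 7: 1.43 × 1.250⁷ = 6.81877rem
Difference: 6.81877 − 1.78750 = 5.03127rem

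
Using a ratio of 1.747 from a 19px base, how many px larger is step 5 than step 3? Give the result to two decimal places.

207.88px

Step 3: 19.0 × 1.747³ = 101.3053px
Step 5: 19.0 × 1.747⁵ = 309.1848px
Difference: 309.1848 − 101.3053 = 207.8795px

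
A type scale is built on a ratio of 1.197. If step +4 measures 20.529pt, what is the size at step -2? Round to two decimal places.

20.529 ÷ 1.197⁶ = 20.529 ÷ 2.94147 ≈ 6.979

6.98pt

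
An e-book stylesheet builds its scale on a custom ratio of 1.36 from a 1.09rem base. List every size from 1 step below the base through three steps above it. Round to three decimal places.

0.801rem, 1.090rem, 1.482rem, 2.016rem, 2.742rem

Step -1: 1.09 ÷ 1.36 = 0.801
Step 0: 1.09rem
Step 1: 1.09 × 1.36 = 1.482
Step 2: 1.09 × 1.36² = 2.016
Step 3: 1.09 × 1.36³ = 2.742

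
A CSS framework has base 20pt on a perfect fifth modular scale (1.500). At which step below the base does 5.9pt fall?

3

1.500ⁿ = 20 / 5.9 = 3.3898
n = ln(3.3898) / ln(1.500) = 1.2208 / 0.4055 ≈ 3.01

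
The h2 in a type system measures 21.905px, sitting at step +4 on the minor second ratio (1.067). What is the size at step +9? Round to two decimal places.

30.29px

21.905 × 1.067⁵ = 21.905 × 1.38300 ≈ 30.295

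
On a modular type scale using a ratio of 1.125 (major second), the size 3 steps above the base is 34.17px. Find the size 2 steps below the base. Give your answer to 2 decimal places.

The gap is -2 − (3) = -5 steps, so the factor is 1.125^-5.
34.17 ÷ 1.125⁵ = 34.17 ÷ 1.80203 ≈ 18.962

18.96px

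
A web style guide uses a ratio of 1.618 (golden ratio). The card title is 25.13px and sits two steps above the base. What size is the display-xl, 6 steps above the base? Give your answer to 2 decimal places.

25.13 × 1.618⁴ = 25.13 × 6.85353 ≈ 172.229

172.23px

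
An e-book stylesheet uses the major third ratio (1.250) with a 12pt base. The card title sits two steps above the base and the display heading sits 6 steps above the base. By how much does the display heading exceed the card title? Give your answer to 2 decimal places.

Step 2: 12.0 × 1.250² = 18.7500pt
Step 6: 12.0 × 1.250⁶ = 45.7764pt
Difference: 45.7764 − 18.7500 = 27.0264pt

27.03pt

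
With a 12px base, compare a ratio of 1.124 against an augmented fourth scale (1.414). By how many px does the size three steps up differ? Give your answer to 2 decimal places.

At 1.124: 12.0 × 1.124³ = 17.0404px
Augmented fourth: 12.0 × 1.414³ = 33.9258px
Difference: 33.9258 − 17.0404 = 16.8854px

16.89px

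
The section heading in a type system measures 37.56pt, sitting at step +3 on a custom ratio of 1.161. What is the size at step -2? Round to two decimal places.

37.56 ÷ 1.161⁵ = 37.56 ÷ 2.10941 ≈ 17.806

17.81pt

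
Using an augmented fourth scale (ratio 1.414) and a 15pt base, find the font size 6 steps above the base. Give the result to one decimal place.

119.9pt

A modular type scale is a geometric sequence: sizeₙ = base × rⁿ.
15.0 × 1.414⁶ = 15.0 × 7.99275 ≈ 119.89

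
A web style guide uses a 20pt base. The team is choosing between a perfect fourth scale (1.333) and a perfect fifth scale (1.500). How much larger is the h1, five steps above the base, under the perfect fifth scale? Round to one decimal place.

67.7pt

Perfect fourth: 20.0 × 1.333⁵ = 84.175pt
Perfect fifth: 20.0 × 1.500⁵ = 151.875pt
Difference: 151.875 − 84.175 = 67.700pt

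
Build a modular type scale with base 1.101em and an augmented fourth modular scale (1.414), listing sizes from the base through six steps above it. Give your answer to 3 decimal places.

Step 0: 1.101em
Step 1: 1.101 × 1.414 = 1.557
Step 2: 1.101 × 1.414² = 2.201
Step 3: 1.101 × 1.414³ = 3.113
Step 4: 1.101 × 1.414⁴ = 4.401
Step 5: 1.101 × 1.414⁵ = 6.223
Step 6: 1.101 × 1.414⁶ = 8.800

1.101em, 1.557em, 2.201em, 3.113em, 4.401em, 6.223em, 8.800em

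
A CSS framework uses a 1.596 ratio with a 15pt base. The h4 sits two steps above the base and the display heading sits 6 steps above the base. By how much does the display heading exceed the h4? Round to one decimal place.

Step 2: 15.0 × 1.596² = 38.208pt
Step 6: 15.0 × 1.596⁶ = 247.907pt
Difference: 247.907 − 38.208 = 209.699pt

209.7pt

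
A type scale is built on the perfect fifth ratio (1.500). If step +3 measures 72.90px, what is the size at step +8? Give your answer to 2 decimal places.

72.90 × 1.500⁵ = 72.90 × 7.59375 ≈ 553.584

553.58px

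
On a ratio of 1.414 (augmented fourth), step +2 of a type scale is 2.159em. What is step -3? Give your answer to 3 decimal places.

The gap is -3 − (2) = -5 steps, so the factor is 1.414^-5.
2.159 ÷ 1.414⁵ = 2.159 ÷ 5.65258 ≈ 0.382

0.382em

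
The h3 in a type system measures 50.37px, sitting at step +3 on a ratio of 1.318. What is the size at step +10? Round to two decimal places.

The gap is 10 − (3) = 7 steps, so the factor is 1.318^7.
50.37 × 1.318⁷ = 50.37 × 6.90888 ≈ 348.000

348.00px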